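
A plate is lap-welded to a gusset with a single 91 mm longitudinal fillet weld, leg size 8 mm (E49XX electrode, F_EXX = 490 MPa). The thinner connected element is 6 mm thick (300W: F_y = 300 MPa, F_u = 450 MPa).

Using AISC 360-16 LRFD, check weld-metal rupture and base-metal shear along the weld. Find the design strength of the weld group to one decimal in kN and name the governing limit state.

Weld metal: throat = 0.707×8 = 5.656 mm, L = 91 mm. φR_n = 0.75 × 0.6 × 490 × 5.656 × 91 = 113.5 kN.
Base metal shear (6 mm plate): yield φR_n = 1.0×0.6×300×6×91 = 98.3 kN; rupture φR_n = 0.75×0.6×450×6×91 = 110.6 kN; take 98.3 kN (yield).
Governing: min(113.5, 98.3) = 98.3 kN → base-metal shear.

98.3 kN (base-metal shear governs)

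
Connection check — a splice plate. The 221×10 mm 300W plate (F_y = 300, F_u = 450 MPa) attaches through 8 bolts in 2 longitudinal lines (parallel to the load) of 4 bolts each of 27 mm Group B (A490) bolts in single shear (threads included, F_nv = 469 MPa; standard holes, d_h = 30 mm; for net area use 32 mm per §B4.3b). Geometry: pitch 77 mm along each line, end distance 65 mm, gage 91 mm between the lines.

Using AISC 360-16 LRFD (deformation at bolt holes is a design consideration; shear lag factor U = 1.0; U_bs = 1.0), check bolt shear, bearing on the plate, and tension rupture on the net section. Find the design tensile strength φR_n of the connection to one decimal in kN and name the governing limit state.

529.9 kN (net-section rupture governs)

Bolt shear: A_b = π(27)²/4 = 572.56 mm². φR_n = 0.75 × 469 × 572.56 × 8 × 1 = 1611.2 kN.
Bearing (10 mm plate, F_u = 450 MPa): end bolts L_c = 65 − 30/2 = 50, R_n = min(1.2×50×10×450, 2.4×27×10×450) = 270 kN/bolt; interior L_c = 77 − 30 = 47, R_n = 253.8 kN/bolt. φR_n = 0.75 × (2×270 + 6×253.8) = 1547.1 kN.
Tension rupture (net): A_n = (221 − 2×32)×10 = 1570 mm² (U = 1.0, A_e = A_n). φR_n = 0.75 × 450 × 1570 = 529.9 kN.
Governing: min(1611.2, 1547.1, 529.9) = 529.9 kN → net-section rupture.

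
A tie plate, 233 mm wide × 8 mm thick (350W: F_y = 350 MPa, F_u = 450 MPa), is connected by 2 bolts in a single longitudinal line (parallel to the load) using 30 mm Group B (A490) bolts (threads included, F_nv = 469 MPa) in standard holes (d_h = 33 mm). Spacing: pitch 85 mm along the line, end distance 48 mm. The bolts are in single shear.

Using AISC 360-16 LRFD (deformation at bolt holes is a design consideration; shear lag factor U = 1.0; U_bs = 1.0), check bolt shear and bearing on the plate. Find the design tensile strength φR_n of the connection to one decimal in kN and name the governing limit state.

Bolt shear: A_b = π(30)²/4 = 706.86 mm². φR_n = 0.75 × 469 × 706.86 × 2 × 1 = 497.3 kN.
Bearing (8 mm plate, F_u = 450 MPa): end bolts L_c = 48 − 33/2 = 31.5, R_n = min(1.2×31.5×8×450, 2.4×30×8×450) = 136.08 kN/bolt; interior L_c = 85 − 33 = 52, R_n = 224.64 kN/bolt. φR_n = 0.75 × (1×136.08 + 1×224.64) = 270.5 kN.
Governing: min(497.3, 270.5) = 270.5 kN → bearing.

270.5 kN (bearing governs)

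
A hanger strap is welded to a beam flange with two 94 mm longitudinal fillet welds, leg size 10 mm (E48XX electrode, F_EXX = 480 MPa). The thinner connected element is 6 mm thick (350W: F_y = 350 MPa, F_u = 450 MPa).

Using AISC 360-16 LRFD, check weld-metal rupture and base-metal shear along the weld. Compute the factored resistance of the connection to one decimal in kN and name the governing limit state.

228.4 kN (base-metal shear governs)

Weld metal: throat = 0.707×10 = 7.07 mm, L = 2×94 = 188 mm. φR_n = 0.75 × 0.6 × 480 × 7.07 × 188 = 287.1 kN.
Base metal shear (6 mm plate): yield φR_n = 1.0×0.6×350×6×188 = 236.9 kN; rupture φR_n = 0.75×0.6×450×6×188 = 228.4 kN; take 228.4 kN (rupture).
Governing: min(287.1, 228.4) = 228.4 kN → base-metal shear.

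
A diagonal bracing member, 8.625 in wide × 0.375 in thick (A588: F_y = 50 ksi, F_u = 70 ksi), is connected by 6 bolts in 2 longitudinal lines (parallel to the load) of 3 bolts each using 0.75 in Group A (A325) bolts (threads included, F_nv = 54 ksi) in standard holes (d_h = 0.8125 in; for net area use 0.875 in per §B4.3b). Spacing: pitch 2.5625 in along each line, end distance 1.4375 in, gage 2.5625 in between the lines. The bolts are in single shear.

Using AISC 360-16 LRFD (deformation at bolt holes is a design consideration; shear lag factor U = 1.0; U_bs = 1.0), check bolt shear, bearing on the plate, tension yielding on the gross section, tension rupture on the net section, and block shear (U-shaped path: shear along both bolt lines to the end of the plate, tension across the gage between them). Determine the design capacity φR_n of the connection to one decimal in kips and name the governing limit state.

107.4 kips (bolt shear governs)

Bolt shear: A_b = π(0.75)²/4 = 0.44179 in². φR_n = 0.75 × 54 × 0.44179 × 6 × 1 = 107.4 kips.
Bearing (0.375 in plate, F_u = 70 ksi): end bolts L_c = 1.4375 − 0.8125/2 = 1.03125, R_n = min(1.2×1.03125×0.375×70, 2.4×0.75×0.375×70) = 32.484 kips/bolt; interior L_c = 2.5625 − 0.8125 = 1.75, R_n = 47.25 kips/bolt. φR_n = 0.75 × (2×32.484 + 4×47.25) = 190.5 kips.
Tension yield (gross): A_g = 8.625×0.375 = 3.2344 in². φR_n = 0.90 × 50 × 3.2344 = 145.5 kips.
Tension rupture (net): A_n = (8.625 − 2×0.875)×0.375 = 2.5781 in² (U = 1.0, A_e = A_n). φR_n = 0.75 × 70 × 2.5781 = 135.4 kips.
Block shear: shear path 2×[1.4375+2×2.5625] = 2×6.5625 in, A_gv = 4.9219, A_nv = 2×(6.5625 − 2.5×0.875)×0.375 = 3.2813 in²; tension across gage: (2.5625 − 1×0.875)×0.375 = 0.63281 in². R_n = min(0.6×70×3.2813, 0.6×50×4.9219) + 1.0×70×0.63281 = min(137.81, 147.66) + 44.297 = 182.11 kips. φR_n = 0.75 × 182.11 = 136.6 kips.
Governing: min(107.4, 190.5, 145.5, 135.4, 136.6) = 107.4 kips → bolt shear.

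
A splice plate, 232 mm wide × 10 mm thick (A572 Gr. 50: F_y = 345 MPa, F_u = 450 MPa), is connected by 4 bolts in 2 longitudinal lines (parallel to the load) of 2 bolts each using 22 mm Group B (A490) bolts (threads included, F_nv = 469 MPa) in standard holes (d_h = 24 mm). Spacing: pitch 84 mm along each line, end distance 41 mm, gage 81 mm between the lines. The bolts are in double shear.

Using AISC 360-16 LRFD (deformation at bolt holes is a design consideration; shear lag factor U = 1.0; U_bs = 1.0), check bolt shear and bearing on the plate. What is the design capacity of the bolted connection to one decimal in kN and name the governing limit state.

Bolt shear: A_b = π(22)²/4 = 380.13 mm². φR_n = 0.75 × 469 × 380.13 × 4 × 2 = 1069.7 kN.
Bearing (10 mm plate, F_u = 450 MPa): end bolts L_c = 41 − 24/2 = 29, R_n = min(1.2×29×10×450, 2.4×22×10×450) = 156.6 kN/bolt; interior L_c = 84 − 24 = 60, R_n = 237.6 kN/bolt. φR_n = 0.75 × (2×156.6 + 2×237.6) = 591.3 kN.
Governing: min(1069.7, 591.3) = 591.3 kN → bearing.

591.3 kN (bearing governs)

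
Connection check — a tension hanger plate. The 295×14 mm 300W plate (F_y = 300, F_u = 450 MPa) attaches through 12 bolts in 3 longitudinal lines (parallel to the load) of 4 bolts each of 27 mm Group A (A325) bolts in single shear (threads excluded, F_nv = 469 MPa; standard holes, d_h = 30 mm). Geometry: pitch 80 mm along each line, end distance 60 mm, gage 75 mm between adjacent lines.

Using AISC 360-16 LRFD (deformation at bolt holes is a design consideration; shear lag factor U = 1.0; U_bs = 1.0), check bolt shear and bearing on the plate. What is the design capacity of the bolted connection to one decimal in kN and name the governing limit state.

2416.8 kN (bolt shear governs)

Bolt shear: A_b = π(27)²/4 = 572.56 mm². φR_n = 0.75 × 469 × 572.56 × 12 × 1 = 2416.8 kN.
Bearing (14 mm plate, F_u = 450 MPa): end bolts L_c = 60 − 30/2 = 45, R_n = min(1.2×45×14×450, 2.4×27×14×450) = 340.2 kN/bolt; interior L_c = 80 − 30 = 50, R_n = 378 kN/bolt. φR_n = 0.75 × (3×340.2 + 9×378) = 3317.0 kN.
Governing: min(2416.8, 3317.0) = 2416.8 kN → bolt shear.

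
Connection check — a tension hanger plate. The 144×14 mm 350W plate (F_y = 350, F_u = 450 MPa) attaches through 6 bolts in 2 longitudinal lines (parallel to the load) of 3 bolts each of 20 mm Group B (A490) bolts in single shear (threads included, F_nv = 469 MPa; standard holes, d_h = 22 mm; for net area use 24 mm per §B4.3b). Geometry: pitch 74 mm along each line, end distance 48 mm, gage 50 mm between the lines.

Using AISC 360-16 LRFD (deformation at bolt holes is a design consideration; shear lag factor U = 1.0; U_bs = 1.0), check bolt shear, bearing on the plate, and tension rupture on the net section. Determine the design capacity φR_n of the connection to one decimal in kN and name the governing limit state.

Bolt shear: A_b = π(20)²/4 = 314.16 mm². φR_n = 0.75 × 469 × 314.16 × 6 × 1 = 663.0 kN.
Bearing (14 mm plate, F_u = 450 MPa): end bolts L_c = 48 − 22/2 = 37, R_n = min(1.2×37×14×450, 2.4×20×14×450) = 279.72 kN/bolt; interior L_c = 74 − 22 = 52, R_n = 302.4 kN/bolt. φR_n = 0.75 × (2×279.72 + 4×302.4) = 1326.8 kN.
Tension rupture (net): A_n = (144 − 2×24)×14 = 1344 mm² (U = 1.0, A_e = A_n). φR_n = 0.75 × 450 × 1344 = 453.6 kN.
Governing: min(663.0, 1326.8, 453.6) = 453.6 kN → net-section rupture.

453.6 kN (net-section rupture governs)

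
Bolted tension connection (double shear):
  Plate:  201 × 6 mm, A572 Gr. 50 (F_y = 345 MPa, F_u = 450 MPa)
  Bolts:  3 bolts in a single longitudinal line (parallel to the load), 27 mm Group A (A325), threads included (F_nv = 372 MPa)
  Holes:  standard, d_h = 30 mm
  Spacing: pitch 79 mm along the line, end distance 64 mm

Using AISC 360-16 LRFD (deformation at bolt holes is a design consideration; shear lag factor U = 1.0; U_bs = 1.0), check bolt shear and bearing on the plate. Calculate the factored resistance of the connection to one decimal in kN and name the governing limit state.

357.2 kN (bearing governs)

Bolt shear: A_b = π(27)²/4 = 572.56 mm². φR_n = 0.75 × 372 × 572.56 × 3 × 2 = 958.5 kN.
Bearing (6 mm plate, F_u = 450 MPa): end bolts L_c = 64 − 30/2 = 49, R_n = min(1.2×49×6×450, 2.4×27×6×450) = 158.76 kN/bolt; interior L_c = 79 − 30 = 49, R_n = 158.76 kN/bolt. φR_n = 0.75 × (1×158.76 + 2×158.76) = 357.2 kN.
Governing: min(958.5, 357.2) = 357.2 kN → bearing.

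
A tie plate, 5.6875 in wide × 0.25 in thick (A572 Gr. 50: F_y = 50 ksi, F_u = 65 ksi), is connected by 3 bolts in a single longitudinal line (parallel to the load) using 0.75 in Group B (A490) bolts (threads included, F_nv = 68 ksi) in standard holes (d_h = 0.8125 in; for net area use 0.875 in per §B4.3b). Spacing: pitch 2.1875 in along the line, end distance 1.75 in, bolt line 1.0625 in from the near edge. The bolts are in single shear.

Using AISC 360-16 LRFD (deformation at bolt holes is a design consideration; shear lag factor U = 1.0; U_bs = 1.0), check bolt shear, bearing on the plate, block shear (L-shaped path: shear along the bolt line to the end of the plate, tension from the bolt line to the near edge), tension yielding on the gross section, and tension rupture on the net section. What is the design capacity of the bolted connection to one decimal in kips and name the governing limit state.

36.4 kips (block shear governs)

Bolt shear: A_b = π(0.75)²/4 = 0.44179 in². φR_n = 0.75 × 68 × 0.44179 × 3 × 1 = 67.6 kips.
Bearing (0.25 in plate, F_u = 65 ksi): end bolts L_c = 1.75 − 0.8125/2 = 1.34375, R_n = min(1.2×1.34375×0.25×65, 2.4×0.75×0.25×65) = 26.203 kips/bolt; interior L_c = 2.1875 − 0.8125 = 1.375, R_n = 26.813 kips/bolt. φR_n = 0.75 × (1×26.203 + 2×26.813) = 59.9 kips.
Block shear: shear path 1×[1.75+2×2.1875] = 1×6.125 in, A_gv = 1.5313, A_nv = 1×(6.125 − 2.5×0.875)×0.25 = 0.98438 in²; tension to near edge: (1.0625 − 0.5×0.875)×0.25 = 0.15625 in². R_n = min(0.6×65×0.98438, 0.6×50×1.5313) + 1.0×65×0.15625 = min(38.391, 45.939) + 10.156 = 48.547 kips. φR_n = 0.75 × 48.547 = 36.4 kips.
Tension yield (gross): A_g = 5.6875×0.25 = 1.4219 in². φR_n = 0.90 × 50 × 1.4219 = 64.0 kips.
Tension rupture (net): A_n = (5.6875 − 1×0.875)×0.25 = 1.2031 in² (U = 1.0, A_e = A_n). φR_n = 0.75 × 65 × 1.2031 = 58.7 kips.
Governing: min(67.6, 59.9, 36.4, 64.0, 58.7) = 36.4 kips → block shear.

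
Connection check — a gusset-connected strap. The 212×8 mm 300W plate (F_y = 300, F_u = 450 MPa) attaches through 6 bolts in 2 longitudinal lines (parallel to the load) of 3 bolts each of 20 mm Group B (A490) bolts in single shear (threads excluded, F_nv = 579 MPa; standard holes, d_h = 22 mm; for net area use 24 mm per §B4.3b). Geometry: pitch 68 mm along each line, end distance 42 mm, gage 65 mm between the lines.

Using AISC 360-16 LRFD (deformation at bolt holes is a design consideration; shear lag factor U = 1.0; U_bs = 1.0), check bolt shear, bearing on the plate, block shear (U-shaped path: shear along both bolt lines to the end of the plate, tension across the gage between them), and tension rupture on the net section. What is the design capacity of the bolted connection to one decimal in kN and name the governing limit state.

Bolt shear: A_b = π(20)²/4 = 314.16 mm². φR_n = 0.75 × 579 × 314.16 × 6 × 1 = 818.5 kN.
Bearing (8 mm plate, F_u = 450 MPa): end bolts L_c = 42 − 22/2 = 31, R_n = min(1.2×31×8×450, 2.4×20×8×450) = 133.92 kN/bolt; interior L_c = 68 − 22 = 46, R_n = 172.8 kN/bolt. φR_n = 0.75 × (2×133.92 + 4×172.8) = 719.3 kN.
Block shear: shear path 2×[42+2×68] = 2×178 mm, A_gv = 2848, A_nv = 2×(178 − 2.5×24)×8 = 1888 mm²; tension across gage: (65 − 1×24)×8 = 328 mm². R_n = min(0.6×450×1888, 0.6×300×2848) + 1.0×450×328 = min(509.76, 512.64) + 147.6 = 657.36 kN. φR_n = 0.75 × 657.36 = 493.0 kN.
Tension rupture (net): A_n = (212 − 2×24)×8 = 1312 mm² (U = 1.0, A_e = A_n). φR_n = 0.75 × 450 × 1312 = 442.8 kN.
Governing: min(818.5, 719.3, 493.0, 442.8) = 442.8 kN → net-section rupture.

442.8 kN (net-section rupture governs)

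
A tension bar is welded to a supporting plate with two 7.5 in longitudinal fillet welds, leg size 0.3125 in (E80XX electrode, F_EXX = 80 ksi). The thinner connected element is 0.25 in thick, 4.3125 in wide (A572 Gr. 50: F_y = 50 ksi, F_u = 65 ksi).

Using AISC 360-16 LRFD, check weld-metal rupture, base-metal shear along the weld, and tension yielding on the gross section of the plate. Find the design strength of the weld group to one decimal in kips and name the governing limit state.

Weld metal: throat = 0.707×0.3125 = 0.22094 in, L = 2×7.5 = 15 in. φR_n = 0.75 × 0.6 × 80 × 0.22094 × 15 = 119.3 kips.
Base metal shear (0.25 in plate): yield φR_n = 1.0×0.6×50×0.25×15 = 112.5 kips; rupture φR_n = 0.75×0.6×65×0.25×15 = 109.7 kips; take 109.7 kips (rupture).
Tension yield (gross): A_g = 4.3125×0.25 = 1.0781 in². φR_n = 0.90 × 50 × 1.0781 = 48.5 kips.
Governing: min(119.3, 109.7, 48.5) = 48.5 kips → gross-section yield.

48.5 kips (gross-section yield governs)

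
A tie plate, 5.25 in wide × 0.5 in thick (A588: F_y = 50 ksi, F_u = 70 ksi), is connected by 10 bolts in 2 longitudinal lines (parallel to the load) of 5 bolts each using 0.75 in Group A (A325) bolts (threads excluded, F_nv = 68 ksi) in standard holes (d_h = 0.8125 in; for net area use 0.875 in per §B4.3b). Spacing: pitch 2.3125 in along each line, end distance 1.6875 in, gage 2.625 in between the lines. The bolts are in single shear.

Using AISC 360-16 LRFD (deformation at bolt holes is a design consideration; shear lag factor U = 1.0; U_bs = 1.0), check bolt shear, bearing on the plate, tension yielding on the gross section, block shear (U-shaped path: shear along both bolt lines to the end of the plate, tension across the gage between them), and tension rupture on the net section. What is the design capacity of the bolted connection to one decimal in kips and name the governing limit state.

Bolt shear: A_b = π(0.75)²/4 = 0.44179 in². φR_n = 0.75 × 68 × 0.44179 × 10 × 1 = 225.3 kips.
Bearing (0.5 in plate, F_u = 70 ksi): end bolts L_c = 1.6875 − 0.8125/2 = 1.28125, R_n = min(1.2×1.28125×0.5×70, 2.4×0.75×0.5×70) = 53.813 kips/bolt; interior L_c = 2.3125 − 0.8125 = 1.5, R_n = 63 kips/bolt. φR_n = 0.75 × (2×53.813 + 8×63) = 458.7 kips.
Tension yield (gross): A_g = 5.25×0.5 = 2.625 in². φR_n = 0.90 × 50 × 2.625 = 118.1 kips.
Block shear: shear path 2×[1.6875+4×2.3125] = 2×10.9375 in, A_gv = 10.938, A_nv = 2×(10.9375 − 4.5×0.875)×0.5 = 7 in²; tension across gage: (2.625 − 1×0.875)×0.5 = 0.875 in². R_n = min(0.6×70×7, 0.6×50×10.938) + 1.0×70×0.875 = min(294, 328.14) + 61.25 = 355.25 kips. φR_n = 0.75 × 355.25 = 266.4 kips.
Tension rupture (net): A_n = (5.25 − 2×0.875)×0.5 = 1.75 in² (U = 1.0, A_e = A_n). φR_n = 0.75 × 70 × 1.75 = 91.9 kips.
Governing: min(225.3, 458.7, 118.1, 266.4, 91.9) = 91.9 kips → net-section rupture.

91.9 kips (net-section rupture governs)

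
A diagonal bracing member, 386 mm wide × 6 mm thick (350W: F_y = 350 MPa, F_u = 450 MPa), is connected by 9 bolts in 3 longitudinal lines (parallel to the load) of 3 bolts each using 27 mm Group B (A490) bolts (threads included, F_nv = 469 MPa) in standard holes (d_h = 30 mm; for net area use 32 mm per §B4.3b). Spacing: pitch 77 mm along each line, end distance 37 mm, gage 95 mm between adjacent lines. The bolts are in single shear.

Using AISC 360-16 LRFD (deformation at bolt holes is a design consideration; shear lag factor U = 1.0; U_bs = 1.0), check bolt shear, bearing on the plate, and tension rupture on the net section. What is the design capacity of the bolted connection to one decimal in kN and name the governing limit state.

Bolt shear: A_b = π(27)²/4 = 572.56 mm². φR_n = 0.75 × 469 × 572.56 × 9 × 1 = 1812.6 kN.
Bearing (6 mm plate, F_u = 450 MPa): end bolts L_c = 37 − 30/2 = 22, R_n = min(1.2×22×6×450, 2.4×27×6×450) = 71.28 kN/bolt; interior L_c = 77 − 30 = 47, R_n = 152.28 kN/bolt. φR_n = 0.75 × (3×71.28 + 6×152.28) = 845.6 kN.
Tension rupture (net): A_n = (386 − 3×32)×6 = 1740 mm² (U = 1.0, A_e = A_n). φR_n = 0.75 × 450 × 1740 = 587.3 kN.
Governing: min(1812.6, 845.6, 587.3) = 587.3 kN → net-section rupture.

587.3 kN (net-section rupture governs)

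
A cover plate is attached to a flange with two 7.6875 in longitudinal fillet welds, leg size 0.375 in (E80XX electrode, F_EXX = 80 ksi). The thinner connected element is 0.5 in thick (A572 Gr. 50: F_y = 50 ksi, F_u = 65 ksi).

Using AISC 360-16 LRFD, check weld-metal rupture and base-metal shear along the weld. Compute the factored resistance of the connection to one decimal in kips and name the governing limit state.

146.7 kips (weld metal governs)

Weld metal: throat = 0.707×0.375 = 0.26513 in, L = 2×7.6875 = 15.375 in. φR_n = 0.75 × 0.6 × 80 × 0.26513 × 15.375 = 146.7 kips.
Base metal shear (0.5 in plate): yield φR_n = 1.0×0.6×50×0.5×15.375 = 230.6 kips; rupture φR_n = 0.75×0.6×65×0.5×15.375 = 224.9 kips; take 224.9 kips (rupture).
Governing: min(146.7, 224.9) = 146.7 kips → weld metal.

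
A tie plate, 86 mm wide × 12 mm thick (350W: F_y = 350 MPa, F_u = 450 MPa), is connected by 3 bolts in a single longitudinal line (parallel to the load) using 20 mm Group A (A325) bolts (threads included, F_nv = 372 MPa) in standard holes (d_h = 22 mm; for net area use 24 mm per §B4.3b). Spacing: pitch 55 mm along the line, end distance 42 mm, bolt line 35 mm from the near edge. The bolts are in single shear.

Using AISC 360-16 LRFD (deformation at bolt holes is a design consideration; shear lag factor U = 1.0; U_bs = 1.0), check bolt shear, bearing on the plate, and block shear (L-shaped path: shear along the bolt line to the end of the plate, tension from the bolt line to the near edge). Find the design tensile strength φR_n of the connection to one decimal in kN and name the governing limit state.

263.0 kN (bolt shear governs)

Bolt shear: A_b = π(20)²/4 = 314.16 mm². φR_n = 0.75 × 372 × 314.16 × 3 × 1 = 263.0 kN.
Bearing (12 mm plate, F_u = 450 MPa): end bolts L_c = 42 − 22/2 = 31, R_n = min(1.2×31×12×450, 2.4×20×12×450) = 200.88 kN/bolt; interior L_c = 55 − 22 = 33, R_n = 213.84 kN/bolt. φR_n = 0.75 × (1×200.88 + 2×213.84) = 471.4 kN.
Block shear: shear path 1×[42+2×55] = 1×152 mm, A_gv = 1824, A_nv = 1×(152 − 2.5×24)×12 = 1104 mm²; tension to near edge: (35 − 0.5×24)×12 = 276 mm². R_n = min(0.6×450×1104, 0.6×350×1824) + 1.0×450×276 = min(298.08, 383.04) + 124.2 = 422.28 kN. φR_n = 0.75 × 422.28 = 316.7 kN.
Governing: min(263.0, 471.4, 316.7) = 263.0 kN → bolt shear.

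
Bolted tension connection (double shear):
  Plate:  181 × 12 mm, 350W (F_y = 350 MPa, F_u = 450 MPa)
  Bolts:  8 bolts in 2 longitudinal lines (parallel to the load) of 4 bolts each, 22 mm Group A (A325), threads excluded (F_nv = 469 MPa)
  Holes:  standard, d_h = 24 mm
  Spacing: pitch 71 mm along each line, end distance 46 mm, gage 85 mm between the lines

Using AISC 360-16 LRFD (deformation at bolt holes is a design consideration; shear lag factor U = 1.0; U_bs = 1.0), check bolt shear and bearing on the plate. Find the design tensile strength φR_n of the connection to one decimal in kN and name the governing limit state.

Bolt shear: A_b = π(22)²/4 = 380.13 mm². φR_n = 0.75 × 469 × 380.13 × 8 × 2 = 2139.4 kN.
Bearing (12 mm plate, F_u = 450 MPa): end bolts L_c = 46 − 24/2 = 34, R_n = min(1.2×34×12×450, 2.4×22×12×450) = 220.32 kN/bolt; interior L_c = 71 − 24 = 47, R_n = 285.12 kN/bolt. φR_n = 0.75 × (2×220.32 + 6×285.12) = 1613.5 kN.
Governing: min(2139.4, 1613.5) = 1613.5 kN → bearing.

1613.5 kN (bearing governs)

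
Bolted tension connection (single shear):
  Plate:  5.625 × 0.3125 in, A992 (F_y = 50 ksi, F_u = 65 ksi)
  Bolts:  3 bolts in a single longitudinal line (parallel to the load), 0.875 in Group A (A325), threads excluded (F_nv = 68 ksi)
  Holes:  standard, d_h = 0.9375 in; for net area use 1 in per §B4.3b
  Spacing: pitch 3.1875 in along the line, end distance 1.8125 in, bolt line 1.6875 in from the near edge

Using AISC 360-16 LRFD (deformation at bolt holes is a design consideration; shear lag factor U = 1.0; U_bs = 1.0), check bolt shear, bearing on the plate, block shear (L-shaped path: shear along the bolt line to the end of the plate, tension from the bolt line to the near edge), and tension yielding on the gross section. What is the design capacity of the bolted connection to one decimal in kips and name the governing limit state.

Bolt shear: A_b = π(0.875)²/4 = 0.60132 in². φR_n = 0.75 × 68 × 0.60132 × 3 × 1 = 92.0 kips.
Bearing (0.3125 in plate, F_u = 65 ksi): end bolts L_c = 1.8125 − 0.9375/2 = 1.34375, R_n = min(1.2×1.34375×0.3125×65, 2.4×0.875×0.3125×65) = 32.754 kips/bolt; interior L_c = 3.1875 − 0.9375 = 2.25, R_n = 42.656 kips/bolt. φR_n = 0.75 × (1×32.754 + 2×42.656) = 88.5 kips.
Block shear: shear path 1×[1.8125+2×3.1875] = 1×8.1875 in, A_gv = 2.5586, A_nv = 1×(8.1875 − 2.5×1)×0.3125 = 1.7773 in²; tension to near edge: (1.6875 − 0.5×1)×0.3125 = 0.37109 in². R_n = min(0.6×65×1.7773, 0.6×50×2.5586) + 1.0×65×0.37109 = min(69.315, 76.758) + 24.121 = 93.436 kips. φR_n = 0.75 × 93.436 = 70.1 kips.
Tension yield (gross): A_g = 5.625×0.3125 = 1.7578 in². φR_n = 0.90 × 50 × 1.7578 = 79.1 kips.
Governing: min(92.0, 88.5, 70.1, 79.1) = 70.1 kips → block shear.

70.1 kips (block shear governs)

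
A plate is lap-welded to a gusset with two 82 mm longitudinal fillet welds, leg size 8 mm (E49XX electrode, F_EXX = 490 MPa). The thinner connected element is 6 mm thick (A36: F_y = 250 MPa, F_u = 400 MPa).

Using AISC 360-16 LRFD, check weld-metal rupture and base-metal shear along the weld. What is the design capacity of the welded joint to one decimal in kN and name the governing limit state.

147.6 kN (base-metal shear governs)

Weld metal: throat = 0.707×8 = 5.656 mm, L = 2×82 = 164 mm. φR_n = 0.75 × 0.6 × 490 × 5.656 × 164 = 204.5 kN.
Base metal shear (6 mm plate): yield φR_n = 1.0×0.6×250×6×164 = 147.6 kN; rupture φR_n = 0.75×0.6×400×6×164 = 177.1 kN; take 147.6 kN (yield).
Governing: min(204.5, 147.6) = 147.6 kN → base-metal shear.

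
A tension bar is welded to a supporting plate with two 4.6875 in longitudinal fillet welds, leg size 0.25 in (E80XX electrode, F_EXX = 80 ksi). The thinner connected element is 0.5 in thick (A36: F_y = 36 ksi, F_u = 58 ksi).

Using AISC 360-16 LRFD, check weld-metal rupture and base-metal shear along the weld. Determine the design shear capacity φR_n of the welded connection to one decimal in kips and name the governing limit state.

Weld metal: throat = 0.707×0.25 = 0.17675 in, L = 2×4.6875 = 9.375 in. φR_n = 0.75 × 0.6 × 80 × 0.17675 × 9.375 = 59.7 kips.
Base metal shear (0.5 in plate): yield φR_n = 1.0×0.6×36×0.5×9.375 = 101.3 kips; rupture φR_n = 0.75×0.6×58×0.5×9.375 = 122.3 kips; take 101.3 kips (yield).
Governing: min(59.7, 101.3) = 59.7 kips → weld metal.

59.7 kips (weld metal governs)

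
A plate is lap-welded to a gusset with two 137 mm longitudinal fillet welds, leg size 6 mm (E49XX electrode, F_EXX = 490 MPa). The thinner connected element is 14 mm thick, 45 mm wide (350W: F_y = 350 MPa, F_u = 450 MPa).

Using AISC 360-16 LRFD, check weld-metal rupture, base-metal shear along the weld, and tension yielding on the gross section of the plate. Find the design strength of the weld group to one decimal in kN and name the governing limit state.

198.5 kN (gross-section yield governs)

Weld metal: throat = 0.707×6 = 4.242 mm, L = 2×137 = 274 mm. φR_n = 0.75 × 0.6 × 490 × 4.242 × 274 = 256.3 kN.
Base metal shear (14 mm plate): yield φR_n = 1.0×0.6×350×14×274 = 805.6 kN; rupture φR_n = 0.75×0.6×450×14×274 = 776.8 kN; take 776.8 kN (rupture).
Tension yield (gross): A_g = 45×14 = 630 mm². φR_n = 0.90 × 350 × 630 = 198.5 kN.
Governing: min(256.3, 776.8, 198.5) = 198.5 kN → gross-section yield.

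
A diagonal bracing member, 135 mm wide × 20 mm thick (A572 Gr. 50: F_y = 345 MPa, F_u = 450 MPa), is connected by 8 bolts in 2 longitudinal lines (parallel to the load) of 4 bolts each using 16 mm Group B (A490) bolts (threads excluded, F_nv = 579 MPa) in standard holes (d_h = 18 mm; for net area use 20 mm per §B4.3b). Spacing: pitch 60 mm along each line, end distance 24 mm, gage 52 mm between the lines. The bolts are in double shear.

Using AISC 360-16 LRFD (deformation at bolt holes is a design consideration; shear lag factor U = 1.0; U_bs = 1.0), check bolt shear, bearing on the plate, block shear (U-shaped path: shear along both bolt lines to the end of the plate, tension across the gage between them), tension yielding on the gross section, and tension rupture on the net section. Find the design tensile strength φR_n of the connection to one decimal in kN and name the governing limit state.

641.3 kN (net-section rupture governs)

Bolt shear: A_b = π(16)²/4 = 201.06 mm². φR_n = 0.75 × 579 × 201.06 × 8 × 2 = 1397.0 kN.
Bearing (20 mm plate, F_u = 450 MPa): end bolts L_c = 24 − 18/2 = 15, R_n = min(1.2×15×20×450, 2.4×16×20×450) = 162 kN/bolt; interior L_c = 60 − 18 = 42, R_n = 345.6 kN/bolt. φR_n = 0.75 × (2×162 + 6×345.6) = 1798.2 kN.
Block shear: shear path 2×[24+3×60] = 2×204 mm, A_gv = 8160, A_nv = 2×(204 − 3.5×20)×20 = 5360 mm²; tension across gage: (52 − 1×20)×20 = 640 mm². R_n = min(0.6×450×5360, 0.6×345×8160) + 1.0×450×640 = min(1447.2, 1689.1) + 288 = 1735.2 kN. φR_n = 0.75 × 1735.2 = 1301.4 kN.
Tension yield (gross): A_g = 135×20 = 2700 mm². φR_n = 0.90 × 345 × 2700 = 838.4 kN.
Tension rupture (net): A_n = (135 − 2×20)×20 = 1900 mm² (U = 1.0, A_e = A_n). φR_n = 0.75 × 450 × 1900 = 641.3 kN.
Governing: min(1397.0, 1798.2, 1301.4, 838.4, 641.3) = 641.3 kN → net-section rupture.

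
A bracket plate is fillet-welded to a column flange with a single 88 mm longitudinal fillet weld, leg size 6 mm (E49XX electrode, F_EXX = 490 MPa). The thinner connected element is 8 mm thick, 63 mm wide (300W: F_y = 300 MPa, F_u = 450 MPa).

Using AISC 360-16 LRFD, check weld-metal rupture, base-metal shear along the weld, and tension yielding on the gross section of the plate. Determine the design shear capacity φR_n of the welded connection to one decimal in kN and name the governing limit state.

82.3 kN (weld metal governs)

Weld metal: throat = 0.707×6 = 4.242 mm, L = 88 mm. φR_n = 0.75 × 0.6 × 490 × 4.242 × 88 = 82.3 kN.
Base metal shear (8 mm plate): yield φR_n = 1.0×0.6×300×8×88 = 126.7 kN; rupture φR_n = 0.75×0.6×450×8×88 = 142.6 kN; take 126.7 kN (yield).
Tension yield (gross): A_g = 63×8 = 504 mm². φR_n = 0.90 × 300 × 504 = 136.1 kN.
Governing: min(82.3, 126.7, 136.1) = 82.3 kN → weld metal.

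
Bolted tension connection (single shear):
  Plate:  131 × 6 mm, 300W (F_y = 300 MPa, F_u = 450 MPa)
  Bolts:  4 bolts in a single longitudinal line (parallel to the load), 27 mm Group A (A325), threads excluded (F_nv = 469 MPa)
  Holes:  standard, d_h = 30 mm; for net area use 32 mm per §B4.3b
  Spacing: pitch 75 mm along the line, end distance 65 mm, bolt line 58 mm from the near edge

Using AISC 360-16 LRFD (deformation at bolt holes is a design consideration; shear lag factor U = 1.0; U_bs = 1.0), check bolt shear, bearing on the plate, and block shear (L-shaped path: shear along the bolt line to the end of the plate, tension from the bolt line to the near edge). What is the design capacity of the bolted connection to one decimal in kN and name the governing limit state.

Bolt shear: A_b = π(27)²/4 = 572.56 mm². φR_n = 0.75 × 469 × 572.56 × 4 × 1 = 805.6 kN.
Bearing (6 mm plate, F_u = 450 MPa): end bolts L_c = 65 − 30/2 = 50, R_n = min(1.2×50×6×450, 2.4×27×6×450) = 162 kN/bolt; interior L_c = 75 − 30 = 45, R_n = 145.8 kN/bolt. φR_n = 0.75 × (1×162 + 3×145.8) = 449.6 kN.
Block shear: shear path 1×[65+3×75] = 1×290 mm, A_gv = 1740, A_nv = 1×(290 − 3.5×32)×6 = 1068 mm²; tension to near edge: (58 − 0.5×32)×6 = 252 mm². R_n = min(0.6×450×1068, 0.6×300×1740) + 1.0×450×252 = min(288.36, 313.2) + 113.4 = 401.76 kN. φR_n = 0.75 × 401.76 = 301.3 kN.
Governing: min(805.6, 449.6, 301.3) = 301.3 kN → block shear.

301.3 kN (block shear governs)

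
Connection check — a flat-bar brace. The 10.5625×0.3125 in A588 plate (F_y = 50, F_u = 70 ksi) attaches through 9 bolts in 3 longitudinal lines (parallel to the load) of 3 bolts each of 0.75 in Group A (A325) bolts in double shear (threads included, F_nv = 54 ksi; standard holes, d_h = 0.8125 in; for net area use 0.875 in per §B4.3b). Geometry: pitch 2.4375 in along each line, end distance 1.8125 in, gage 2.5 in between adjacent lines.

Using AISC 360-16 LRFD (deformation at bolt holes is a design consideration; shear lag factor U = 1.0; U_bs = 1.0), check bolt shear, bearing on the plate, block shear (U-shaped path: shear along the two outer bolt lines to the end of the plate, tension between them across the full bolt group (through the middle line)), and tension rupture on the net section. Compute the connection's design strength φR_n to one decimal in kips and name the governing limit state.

Bolt shear: A_b = π(0.75)²/4 = 0.44179 in². φR_n = 0.75 × 54 × 0.44179 × 9 × 2 = 322.1 kips.
Bearing (0.3125 in plate, F_u = 70 ksi): end bolts L_c = 1.8125 − 0.8125/2 = 1.40625, R_n = min(1.2×1.40625×0.3125×70, 2.4×0.75×0.3125×70) = 36.914 kips/bolt; interior L_c = 2.4375 − 0.8125 = 1.625, R_n = 39.375 kips/bolt. φR_n = 0.75 × (3×36.914 + 6×39.375) = 260.2 kips.
Block shear: shear path 2×[1.8125+2×2.4375] = 2×6.6875 in, A_gv = 4.1797, A_nv = 2×(6.6875 − 2.5×0.875)×0.3125 = 2.8125 in²; tension across gage: (5 − 2×0.875)×0.3125 = 1.0156 in². R_n = min(0.6×70×2.8125, 0.6×50×4.1797) + 1.0×70×1.0156 = min(118.13, 125.39) + 71.092 = 189.22 kips. φR_n = 0.75 × 189.22 = 141.9 kips.
Tension rupture (net): A_n = (10.5625 − 3×0.875)×0.3125 = 2.4805 in² (U = 1.0, A_e = A_n). φR_n = 0.75 × 70 × 2.4805 = 130.2 kips.
Governing: min(322.1, 260.2, 141.9, 130.2) = 130.2 kips → net-section rupture.

130.2 kips (net-section rupture governs)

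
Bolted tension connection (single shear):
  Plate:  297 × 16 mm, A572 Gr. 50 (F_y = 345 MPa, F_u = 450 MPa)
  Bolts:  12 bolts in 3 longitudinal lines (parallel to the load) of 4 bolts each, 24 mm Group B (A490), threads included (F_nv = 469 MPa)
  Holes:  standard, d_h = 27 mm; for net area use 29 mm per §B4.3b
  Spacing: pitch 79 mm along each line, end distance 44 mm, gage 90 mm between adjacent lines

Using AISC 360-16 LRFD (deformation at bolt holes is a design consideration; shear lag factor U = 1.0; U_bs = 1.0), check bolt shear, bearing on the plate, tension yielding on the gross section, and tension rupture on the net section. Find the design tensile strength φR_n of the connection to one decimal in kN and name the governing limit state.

1134.0 kN (net-section rupture governs)

Bolt shear: A_b = π(24)²/4 = 452.39 mm². φR_n = 0.75 × 469 × 452.39 × 12 × 1 = 1909.5 kN.
Bearing (16 mm plate, F_u = 450 MPa): end bolts L_c = 44 − 27/2 = 30.5, R_n = min(1.2×30.5×16×450, 2.4×24×16×450) = 263.52 kN/bolt; interior L_c = 79 − 27 = 52, R_n = 414.72 kN/bolt. φR_n = 0.75 × (3×263.52 + 9×414.72) = 3392.3 kN.
Tension yield (gross): A_g = 297×16 = 4752 mm². φR_n = 0.90 × 345 × 4752 = 1475.5 kN.
Tension rupture (net): A_n = (297 − 3×29)×16 = 3360 mm² (U = 1.0, A_e = A_n). φR_n = 0.75 × 450 × 3360 = 1134.0 kN.
Governing: min(1909.5, 3392.3, 1475.5, 1134.0) = 1134.0 kN → net-section rupture.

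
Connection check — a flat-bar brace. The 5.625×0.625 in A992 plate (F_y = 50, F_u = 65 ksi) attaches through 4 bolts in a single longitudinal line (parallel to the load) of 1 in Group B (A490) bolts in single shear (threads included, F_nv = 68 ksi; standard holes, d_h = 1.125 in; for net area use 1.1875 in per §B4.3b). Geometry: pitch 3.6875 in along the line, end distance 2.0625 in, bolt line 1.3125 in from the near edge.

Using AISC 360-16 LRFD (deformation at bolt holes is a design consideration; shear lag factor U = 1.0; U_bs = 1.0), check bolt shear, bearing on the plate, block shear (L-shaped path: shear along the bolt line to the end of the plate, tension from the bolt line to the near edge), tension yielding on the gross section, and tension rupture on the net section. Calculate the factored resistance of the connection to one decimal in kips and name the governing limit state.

Bolt shear: A_b = π(1)²/4 = 0.7854 in². φR_n = 0.75 × 68 × 0.7854 × 4 × 1 = 160.2 kips.
Bearing (0.625 in plate, F_u = 65 ksi): end bolts L_c = 2.0625 − 1.125/2 = 1.5, R_n = min(1.2×1.5×0.625×65, 2.4×1×0.625×65) = 73.125 kips/bolt; interior L_c = 3.6875 − 1.125 = 2.5625, R_n = 97.5 kips/bolt. φR_n = 0.75 × (1×73.125 + 3×97.5) = 274.2 kips.
Block shear: shear path 1×[2.0625+3×3.6875] = 1×13.125 in, A_gv = 8.2031, A_nv = 1×(13.125 − 3.5×1.1875)×0.625 = 5.6055 in²; tension to near edge: (1.3125 − 0.5×1.1875)×0.625 = 0.44922 in². R_n = min(0.6×65×5.6055, 0.6×50×8.2031) + 1.0×65×0.44922 = min(218.61, 246.09) + 29.199 = 247.81 kips. φR_n = 0.75 × 247.81 = 185.9 kips.
Tension yield (gross): A_g = 5.625×0.625 = 3.5156 in². φR_n = 0.90 × 50 × 3.5156 = 158.2 kips.
Tension rupture (net): A_n = (5.625 − 1×1.1875)×0.625 = 2.7734 in² (U = 1.0, A_e = A_n). φR_n = 0.75 × 65 × 2.7734 = 135.2 kips.
Governing: min(160.2, 274.2, 185.9, 158.2, 135.2) = 135.2 kips → net-section rupture.

135.2 kips (net-section rupture governs)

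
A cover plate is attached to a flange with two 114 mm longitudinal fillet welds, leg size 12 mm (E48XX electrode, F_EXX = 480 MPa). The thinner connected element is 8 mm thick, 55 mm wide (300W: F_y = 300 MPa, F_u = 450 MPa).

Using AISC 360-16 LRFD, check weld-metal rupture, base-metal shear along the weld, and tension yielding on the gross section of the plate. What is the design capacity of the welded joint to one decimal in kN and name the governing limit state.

Weld metal: throat = 0.707×12 = 8.484 mm, L = 2×114 = 228 mm. φR_n = 0.75 × 0.6 × 480 × 8.484 × 228 = 417.8 kN.
Base metal shear (8 mm plate): yield φR_n = 1.0×0.6×300×8×228 = 328.3 kN; rupture φR_n = 0.75×0.6×450×8×228 = 369.4 kN; take 328.3 kN (yield).
Tension yield (gross): A_g = 55×8 = 440 mm². φR_n = 0.90 × 300 × 440 = 118.8 kN.
Governing: min(417.8, 328.3, 118.8) = 118.8 kN → gross-section yield.

118.8 kN (gross-section yield governs)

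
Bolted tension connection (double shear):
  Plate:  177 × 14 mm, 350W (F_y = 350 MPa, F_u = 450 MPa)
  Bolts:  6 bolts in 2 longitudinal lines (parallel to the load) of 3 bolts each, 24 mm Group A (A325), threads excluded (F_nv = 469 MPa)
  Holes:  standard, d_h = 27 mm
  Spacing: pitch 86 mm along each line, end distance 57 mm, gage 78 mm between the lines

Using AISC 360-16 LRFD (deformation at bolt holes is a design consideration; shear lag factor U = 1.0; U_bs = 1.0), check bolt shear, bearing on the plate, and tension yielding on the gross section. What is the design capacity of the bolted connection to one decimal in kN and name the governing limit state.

Bolt shear: A_b = π(24)²/4 = 452.39 mm². φR_n = 0.75 × 469 × 452.39 × 6 × 2 = 1909.5 kN.
Bearing (14 mm plate, F_u = 450 MPa): end bolts L_c = 57 − 27/2 = 43.5, R_n = min(1.2×43.5×14×450, 2.4×24×14×450) = 328.86 kN/bolt; interior L_c = 86 − 27 = 59, R_n = 362.88 kN/bolt. φR_n = 0.75 × (2×328.86 + 4×362.88) = 1581.9 kN.
Tension yield (gross): A_g = 177×14 = 2478 mm². φR_n = 0.90 × 350 × 2478 = 780.6 kN.
Governing: min(1909.5, 1581.9, 780.6) = 780.6 kN → gross-section yield.

780.6 kN (gross-section yield governs)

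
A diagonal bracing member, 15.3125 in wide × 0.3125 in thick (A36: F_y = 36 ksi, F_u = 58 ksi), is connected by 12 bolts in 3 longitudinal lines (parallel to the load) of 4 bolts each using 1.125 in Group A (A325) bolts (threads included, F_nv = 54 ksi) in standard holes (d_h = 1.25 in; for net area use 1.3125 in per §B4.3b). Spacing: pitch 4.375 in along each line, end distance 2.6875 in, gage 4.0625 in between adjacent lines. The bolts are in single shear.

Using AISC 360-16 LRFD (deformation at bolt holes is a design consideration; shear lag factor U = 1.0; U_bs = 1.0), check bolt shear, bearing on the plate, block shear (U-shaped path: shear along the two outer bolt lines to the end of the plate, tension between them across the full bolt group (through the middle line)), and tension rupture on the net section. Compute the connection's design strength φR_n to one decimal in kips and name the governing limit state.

154.6 kips (net-section rupture governs)

Bolt shear: A_b = π(1.125)²/4 = 0.99402 in². φR_n = 0.75 × 54 × 0.99402 × 12 × 1 = 483.1 kips.
Bearing (0.3125 in plate, F_u = 58 ksi): end bolts L_c = 2.6875 − 1.25/2 = 2.0625, R_n = min(1.2×2.0625×0.3125×58, 2.4×1.125×0.3125×58) = 44.859 kips/bolt; interior L_c = 4.375 − 1.25 = 3.125, R_n = 48.938 kips/bolt. φR_n = 0.75 × (3×44.859 + 9×48.938) = 431.3 kips.
Block shear: shear path 2×[2.6875+3×4.375] = 2×15.8125 in, A_gv = 9.8828, A_nv = 2×(15.8125 − 3.5×1.3125)×0.3125 = 7.0117 in²; tension across gage: (8.125 − 2×1.3125)×0.3125 = 1.7188 in². R_n = min(0.6×58×7.0117, 0.6×36×9.8828) + 1.0×58×1.7188 = min(244.01, 213.47) + 99.69 = 313.16 kips. φR_n = 0.75 × 313.16 = 234.9 kips.
Tension rupture (net): A_n = (15.3125 − 3×1.3125)×0.3125 = 3.5547 in² (U = 1.0, A_e = A_n). φR_n = 0.75 × 58 × 3.5547 = 154.6 kips.
Governing: min(483.1, 431.3, 234.9, 154.6) = 154.6 kips → net-section rupture.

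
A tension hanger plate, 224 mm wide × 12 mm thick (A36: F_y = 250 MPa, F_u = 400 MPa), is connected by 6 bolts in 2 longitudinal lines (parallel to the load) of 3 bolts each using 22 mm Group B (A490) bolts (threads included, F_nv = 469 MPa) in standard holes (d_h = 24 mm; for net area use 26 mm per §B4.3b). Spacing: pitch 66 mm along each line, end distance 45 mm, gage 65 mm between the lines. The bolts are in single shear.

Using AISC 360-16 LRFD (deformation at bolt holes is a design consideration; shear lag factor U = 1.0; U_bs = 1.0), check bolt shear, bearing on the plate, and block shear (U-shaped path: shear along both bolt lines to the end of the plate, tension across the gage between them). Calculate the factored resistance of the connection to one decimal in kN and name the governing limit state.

618.3 kN (block shear governs)

Bolt shear: A_b = π(22)²/4 = 380.13 mm². φR_n = 0.75 × 469 × 380.13 × 6 × 1 = 802.3 kN.
Bearing (12 mm plate, F_u = 400 MPa): end bolts L_c = 45 − 24/2 = 33, R_n = min(1.2×33×12×400, 2.4×22×12×400) = 190.08 kN/bolt; interior L_c = 66 − 24 = 42, R_n = 241.92 kN/bolt. φR_n = 0.75 × (2×190.08 + 4×241.92) = 1010.9 kN.
Block shear: shear path 2×[45+2×66] = 2×177 mm, A_gv = 4248, A_nv = 2×(177 − 2.5×26)×12 = 2688 mm²; tension across gage: (65 − 1×26)×12 = 468 mm². R_n = min(0.6×400×2688, 0.6×250×4248) + 1.0×400×468 = min(645.12, 637.2) + 187.2 = 824.4 kN. φR_n = 0.75 × 824.4 = 618.3 kN.
Governing: min(802.3, 1010.9, 618.3) = 618.3 kN → block shear.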